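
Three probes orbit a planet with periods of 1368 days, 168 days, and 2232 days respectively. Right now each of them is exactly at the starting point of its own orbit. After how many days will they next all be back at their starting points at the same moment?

The first simultaneous occurrence is after LCM of the individual periods.
1368 = 2^3 × 3^2 × 19
168 = 2^3 × 3 × 7
2232 = 2^3 × 3^2 × 31
LCM(1368, 168, 2232) = 2^3 × 3^2 × 7 × 19 × 31 = 296856.

296856 days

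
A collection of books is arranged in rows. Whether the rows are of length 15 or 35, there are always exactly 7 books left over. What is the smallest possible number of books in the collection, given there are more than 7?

112

N − 7 must be a common multiple of 15 and 35.
15 = 3 × 5
35 = 5 × 7
LCM(15, 35) = 3 × 5 × 7 = 105.
Smallest N > 7 is LCM + 7 = 105 + 7 = 112.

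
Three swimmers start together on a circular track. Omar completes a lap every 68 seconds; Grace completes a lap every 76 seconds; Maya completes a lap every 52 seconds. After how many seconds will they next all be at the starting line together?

16796 seconds

They coincide at every common multiple of the periods; the first is the LCM.
68 = 2^2 × 17
76 = 2^2 × 19
52 = 2^2 × 13
LCM(68, 76, 52) = 2^2 × 13 × 17 × 19 = 16796.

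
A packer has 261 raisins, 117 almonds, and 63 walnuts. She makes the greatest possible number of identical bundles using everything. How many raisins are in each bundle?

29

Number of bundles = gcd(261, 117, 63).
261 = 3^2 × 29
117 = 3^2 × 13
63 = 3^2 × 7
gcd(261, 117, 63) = 3^2 = 9.
raisins per bundle = 261 / 9 = 29.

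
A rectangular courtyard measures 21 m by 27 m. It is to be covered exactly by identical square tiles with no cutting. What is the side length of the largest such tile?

The tile side must divide both 21 and 27, so the largest is their gcd.
21 = 3 × 7
27 = 3^3
gcd(21, 27) = 3.

3 m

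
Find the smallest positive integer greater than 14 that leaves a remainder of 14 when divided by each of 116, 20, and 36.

5234

N − 14 must be a common multiple of 116, 20, and 36.
116 = 2^2 × 29
20 = 2^2 × 5
36 = 2^2 × 3^2
LCM(116, 20, 36) = 2^2 × 3^2 × 5 × 29 = 5220.
Smallest N > 14 is LCM + 14 = 5220 + 14 = 5234.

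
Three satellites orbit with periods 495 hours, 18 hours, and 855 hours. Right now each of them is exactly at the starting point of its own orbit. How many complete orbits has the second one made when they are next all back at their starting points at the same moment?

1045 orbits

All finish a whole number of cycles simultaneously at t = LCM of the periods.
495 = 3^2 × 5 × 11
18 = 2 × 3^2
855 = 3^2 × 5 × 19
LCM(495, 18, 855) = 2 × 3^2 × 5 × 11 × 19 = 18810.
Orbits for period 18: 18810 / 18 = 1045.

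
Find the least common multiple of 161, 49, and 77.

161 = 7 × 23
49 = 7^2
77 = 7 × 11
LCM(161, 49, 77) = 7^2 × 11 × 23 = 12397.

12397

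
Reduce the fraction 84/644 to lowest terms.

84 = 2^2 × 3 × 7
644 = 2^2 × 7 × 23
gcd(84, 644) = 2^2 × 7 = 28.
Divide numerator and denominator by 28: 84/644 = 3/23.

3/23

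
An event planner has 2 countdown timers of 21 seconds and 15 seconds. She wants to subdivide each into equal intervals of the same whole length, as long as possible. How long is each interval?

The interval must divide each timer length; the longest such is the gcd.
21 = 3 × 7
15 = 3 × 5
gcd(21, 15) = 3.

3 seconds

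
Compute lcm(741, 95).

741 = 3 × 13 × 19
95 = 5 × 19
LCM(741, 95) = 3 × 5 × 13 × 19 = 3705.

3705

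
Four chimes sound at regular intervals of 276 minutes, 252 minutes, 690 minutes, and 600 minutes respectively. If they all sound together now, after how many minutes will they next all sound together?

289800 minutes

They coincide at every common multiple of the periods; the first is the LCM.
276 = 2^2 × 3 × 23
252 = 2^2 × 3^2 × 7
690 = 2 × 3 × 5 × 23
600 = 2^3 × 3 × 5^2
LCM(276, 252, 690, 600) = 2^3 × 3^2 × 5^2 × 7 × 23 = 289800.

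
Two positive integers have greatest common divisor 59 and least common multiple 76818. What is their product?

4532262

For any two positive integers, gcd × lcm = product = 59 × 76818 = 4532262.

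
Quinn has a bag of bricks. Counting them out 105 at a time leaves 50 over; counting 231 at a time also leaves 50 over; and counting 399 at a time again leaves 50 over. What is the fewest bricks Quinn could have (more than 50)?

21995

N − 50 must be a common multiple of 105, 231, and 399.
105 = 3 × 5 × 7
231 = 3 × 7 × 11
399 = 3 × 7 × 19
LCM(105, 231, 399) = 3 × 5 × 7 × 11 × 19 = 21945.
Smallest N > 50 is LCM + 50 = 21945 + 50 = 21995.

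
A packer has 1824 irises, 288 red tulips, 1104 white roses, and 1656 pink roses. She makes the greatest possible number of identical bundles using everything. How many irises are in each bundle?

76

Number of bundles = gcd(1824, 288, 1104, 1656).
1824 = 2^5 × 3 × 19
288 = 2^5 × 3^2
1104 = 2^4 × 3 × 23
1656 = 2^3 × 3^2 × 23
gcd(1824, 288, 1104, 1656) = 2^3 × 3 = 24.
irises per bundle = 1824 / 24 = 76.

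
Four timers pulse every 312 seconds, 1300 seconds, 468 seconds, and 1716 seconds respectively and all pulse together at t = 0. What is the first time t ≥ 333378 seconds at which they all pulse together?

514800 seconds

Joint pulses occur at multiples of LCM(312, 1300, 468, 1716).
312 = 2^3 × 3 × 13
1300 = 2^2 × 5^2 × 13
468 = 2^2 × 3^2 × 13
1716 = 2^2 × 3 × 11 × 13
LCM(312, 1300, 468, 1716) = 2^3 × 3^2 × 5^2 × 11 × 13 = 257400.
Smallest multiple of 257400 that is ≥ 333378: ⌈333378/257400⌉ × 257400 = 2 × 257400 = 514800.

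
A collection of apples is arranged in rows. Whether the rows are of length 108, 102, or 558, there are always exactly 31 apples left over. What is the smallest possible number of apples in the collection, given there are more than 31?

N − 31 must be a common multiple of 108, 102, and 558.
108 = 2^2 × 3^3
102 = 2 × 3 × 17
558 = 2 × 3^2 × 31
LCM(108, 102, 558) = 2^2 × 3^3 × 17 × 31 = 56916.
Smallest N > 31 is LCM + 31 = 56916 + 31 = 56947.

56947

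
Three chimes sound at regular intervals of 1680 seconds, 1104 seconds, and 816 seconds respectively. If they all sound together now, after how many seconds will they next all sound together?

They coincide at every common multiple of the periods; the first is the LCM.
1680 = 2^4 × 3 × 5 × 7
1104 = 2^4 × 3 × 23
816 = 2^4 × 3 × 17
LCM(1680, 1104, 816) = 2^4 × 3 × 5 × 7 × 17 × 23 = 656880.

656880 seconds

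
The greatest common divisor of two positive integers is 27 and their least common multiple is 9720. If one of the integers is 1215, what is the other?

For two integers, gcd × lcm = product, so the other is (27 × 9720) / 1215 = 262440 / 1215 = 216.

216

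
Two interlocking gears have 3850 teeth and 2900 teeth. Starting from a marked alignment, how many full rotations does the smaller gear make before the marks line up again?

77 rotations

They are all back at their starting positions together after one LCM of the periods.
3850 = 2 × 5^2 × 7 × 11
2900 = 2^2 × 5^2 × 29
LCM(3850, 2900) = 2^2 × 5^2 × 7 × 11 × 29 = 223300.
Rotations for period 2900: 223300 / 2900 = 77.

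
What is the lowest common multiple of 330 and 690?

330 = 2 × 3 × 5 × 11
690 = 2 × 3 × 5 × 23
LCM(330, 690) = 2 × 3 × 5 × 11 × 23 = 7590.

7590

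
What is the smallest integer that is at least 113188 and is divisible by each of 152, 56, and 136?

126616

The integer must be a common multiple of 152, 56, and 136, so a multiple of their LCM.
152 = 2^3 × 19
56 = 2^3 × 7
136 = 2^3 × 17
LCM(152, 56, 136) = 2^3 × 7 × 17 × 19 = 18088.
Smallest multiple of 18088 that is ≥ 113188: ⌈113188/18088⌉ × 18088 = 7 × 18088 = 126616.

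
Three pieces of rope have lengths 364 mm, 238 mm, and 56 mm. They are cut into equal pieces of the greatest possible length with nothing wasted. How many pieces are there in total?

47

Piece length = gcd(364, 238, 56).
364 = 2^2 × 7 × 13
238 = 2 × 7 × 17
56 = 2^3 × 7
gcd(364, 238, 56) = 2 × 7 = 14.
Total pieces = 364/14 + 238/14 + 56/14 = 26 + 17 + 4 = 47.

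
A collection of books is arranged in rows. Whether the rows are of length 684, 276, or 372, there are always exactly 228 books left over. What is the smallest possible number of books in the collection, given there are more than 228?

N − 228 must be a common multiple of 684, 276, and 372.
684 = 2^2 × 3^2 × 19
276 = 2^2 × 3 × 23
372 = 2^2 × 3 × 31
LCM(684, 276, 372) = 2^2 × 3^2 × 19 × 23 × 31 = 487692.
Smallest N > 228 is LCM + 228 = 487692 + 228 = 487920.

487920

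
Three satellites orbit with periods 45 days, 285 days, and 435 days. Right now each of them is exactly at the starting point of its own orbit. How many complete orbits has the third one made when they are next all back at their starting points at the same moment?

The first common completion time is the LCM of the periods.
45 = 3^2 × 5
285 = 3 × 5 × 19
435 = 3 × 5 × 29
LCM(45, 285, 435) = 3^2 × 5 × 19 × 29 = 24795.
Orbits for period 435: 24795 / 435 = 57.

57 orbits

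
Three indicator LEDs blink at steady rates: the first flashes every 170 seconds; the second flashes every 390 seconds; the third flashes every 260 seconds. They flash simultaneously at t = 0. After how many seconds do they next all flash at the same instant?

We need the least common multiple of the intervals.
170 = 2 × 5 × 17
390 = 2 × 3 × 5 × 13
260 = 2^2 × 5 × 13
LCM(170, 390, 260) = 2^2 × 3 × 5 × 13 × 17 = 13260.

13260 seconds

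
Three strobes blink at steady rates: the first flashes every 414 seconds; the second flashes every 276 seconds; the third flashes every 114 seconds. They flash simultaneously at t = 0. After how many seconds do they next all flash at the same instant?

15732 seconds

We need the least common multiple of the intervals.
414 = 2 × 3^2 × 23
276 = 2^2 × 3 × 23
114 = 2 × 3 × 19
LCM(414, 276, 114) = 2^2 × 3^2 × 19 × 23 = 15732.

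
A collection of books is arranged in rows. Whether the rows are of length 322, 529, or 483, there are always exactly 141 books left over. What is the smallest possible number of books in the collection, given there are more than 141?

22359

N − 141 must be a common multiple of 322, 529, and 483.
322 = 2 × 7 × 23
529 = 23^2
483 = 3 × 7 × 23
LCM(322, 529, 483) = 2 × 3 × 7 × 23^2 = 22218.
Smallest N > 141 is LCM + 141 = 22218 + 141 = 22359.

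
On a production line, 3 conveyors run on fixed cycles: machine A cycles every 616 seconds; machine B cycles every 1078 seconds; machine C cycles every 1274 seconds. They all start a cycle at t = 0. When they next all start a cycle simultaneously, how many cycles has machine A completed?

91 cycles

The first common completion time is the LCM of the periods.
616 = 2^3 × 7 × 11
1078 = 2 × 7^2 × 11
1274 = 2 × 7^2 × 13
LCM(616, 1078, 1274) = 2^3 × 7^2 × 11 × 13 = 56056.
Cycles for period 616: 56056 / 616 = 91.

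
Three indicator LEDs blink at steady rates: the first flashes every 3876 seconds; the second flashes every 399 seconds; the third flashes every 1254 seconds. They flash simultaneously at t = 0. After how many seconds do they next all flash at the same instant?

They coincide at every common multiple of the periods; the first is the LCM.
3876 = 2^2 × 3 × 17 × 19
399 = 3 × 7 × 19
1254 = 2 × 3 × 11 × 19
LCM(3876, 399, 1254) = 2^2 × 3 × 7 × 11 × 17 × 19 = 298452.

298452 seconds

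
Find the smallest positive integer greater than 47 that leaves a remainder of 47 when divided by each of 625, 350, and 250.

N − 47 must be a common multiple of 625, 350, and 250.
625 = 5^4
350 = 2 × 5^2 × 7
250 = 2 × 5^3
LCM(625, 350, 250) = 2 × 5^4 × 7 = 8750.
Smallest N > 47 is LCM + 47 = 8750 + 47 = 8797.

8797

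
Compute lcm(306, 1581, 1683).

306 = 2 × 3^2 × 17
1581 = 3 × 17 × 31
1683 = 3^2 × 11 × 17
LCM(306, 1581, 1683) = 2 × 3^2 × 11 × 17 × 31 = 104346.

104346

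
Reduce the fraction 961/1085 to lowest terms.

31/35

961 = 31^2
1085 = 5 × 7 × 31
gcd(961, 1085) = 31.
Divide numerator and denominator by 31: 961/1085 = 31/35.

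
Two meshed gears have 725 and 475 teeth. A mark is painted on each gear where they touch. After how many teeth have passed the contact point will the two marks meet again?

The first simultaneous occurrence is after LCM of the individual periods.
725 = 5^2 × 29
475 = 5^2 × 19
LCM(725, 475) = 5^2 × 19 × 29 = 13775.

13775 teeth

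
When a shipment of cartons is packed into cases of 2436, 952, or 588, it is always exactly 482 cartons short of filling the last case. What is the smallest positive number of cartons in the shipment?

579286

Being 482 short of a full case of size k means N ≡ −482 (mod k), i.e. N + 482 is a multiple of each size.
2436 = 2^2 × 3 × 7 × 29
952 = 2^3 × 7 × 17
588 = 2^2 × 3 × 7^2
LCM(2436, 952, 588) = 2^3 × 3 × 7^2 × 17 × 29 = 579768.
Smallest positive N is 579768 − 482 = 579286.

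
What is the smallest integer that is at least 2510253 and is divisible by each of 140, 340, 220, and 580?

3036880

The integer must be a common multiple of 140, 340, 220, and 580, so a multiple of their LCM.
140 = 2^2 × 5 × 7
340 = 2^2 × 5 × 17
220 = 2^2 × 5 × 11
580 = 2^2 × 5 × 29
LCM(140, 340, 220, 580) = 2^2 × 5 × 7 × 11 × 17 × 29 = 759220.
Smallest multiple of 759220 that is ≥ 2510253: ⌈2510253/759220⌉ × 759220 = 4 × 759220 = 3036880.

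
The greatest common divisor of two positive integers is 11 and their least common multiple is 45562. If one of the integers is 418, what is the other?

1199

For two integers, gcd × lcm = product, so the other is (11 × 45562) / 418 = 501182 / 418 = 1199.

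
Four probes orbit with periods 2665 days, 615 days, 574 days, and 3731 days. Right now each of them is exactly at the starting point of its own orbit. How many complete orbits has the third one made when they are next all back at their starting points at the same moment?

195 orbits

The first common completion time is the LCM of the periods.
2665 = 5 × 13 × 41
615 = 3 × 5 × 41
574 = 2 × 7 × 41
3731 = 7 × 13 × 41
LCM(2665, 615, 574, 3731) = 2 × 3 × 5 × 7 × 13 × 41 = 111930.
Orbits for period 574: 111930 / 574 = 195.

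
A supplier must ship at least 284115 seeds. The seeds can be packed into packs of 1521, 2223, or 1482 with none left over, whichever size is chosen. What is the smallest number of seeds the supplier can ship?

The number of seeds must be a common multiple of 1521, 2223, and 1482, so a multiple of their LCM.
1521 = 3^2 × 13^2
2223 = 3^2 × 13 × 19
1482 = 2 × 3 × 13 × 19
LCM(1521, 2223, 1482) = 2 × 3^2 × 13^2 × 19 = 57798.
Smallest multiple of 57798 that is ≥ 284115: ⌈284115/57798⌉ × 57798 = 5 × 57798 = 288990.

288990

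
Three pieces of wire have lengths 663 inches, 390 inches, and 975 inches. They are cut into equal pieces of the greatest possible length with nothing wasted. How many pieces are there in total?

52

Piece length = gcd(663, 390, 975).
663 = 3 × 13 × 17
390 = 2 × 3 × 5 × 13
975 = 3 × 5^2 × 13
gcd(663, 390, 975) = 3 × 13 = 39.
Total pieces = 663/39 + 390/39 + 975/39 = 17 + 10 + 25 = 52.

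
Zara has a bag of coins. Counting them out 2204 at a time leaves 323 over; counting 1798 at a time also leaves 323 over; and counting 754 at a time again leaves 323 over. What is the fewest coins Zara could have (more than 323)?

888535

N − 323 must be a common multiple of 2204, 1798, and 754.
2204 = 2^2 × 19 × 29
1798 = 2 × 29 × 31
754 = 2 × 13 × 29
LCM(2204, 1798, 754) = 2^2 × 13 × 19 × 29 × 31 = 888212.
Smallest N > 323 is LCM + 323 = 888212 + 323 = 888535.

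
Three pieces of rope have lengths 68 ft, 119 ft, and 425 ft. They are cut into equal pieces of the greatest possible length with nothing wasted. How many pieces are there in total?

36

Piece length = gcd(68, 119, 425).
68 = 2^2 × 17
119 = 7 × 17
425 = 5^2 × 17
gcd(68, 119, 425) = 17.
Total pieces = 68/17 + 119/17 + 425/17 = 4 + 7 + 25 = 36.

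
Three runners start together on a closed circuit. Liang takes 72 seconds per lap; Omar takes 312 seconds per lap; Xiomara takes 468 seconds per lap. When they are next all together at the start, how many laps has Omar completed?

3 laps

All finish a whole number of cycles simultaneously at t = LCM of the periods.
72 = 2^3 × 3^2
312 = 2^3 × 3 × 13
468 = 2^2 × 3^2 × 13
LCM(72, 312, 468) = 2^3 × 3^2 × 13 = 936.
Laps for period 312: 936 / 312 = 3.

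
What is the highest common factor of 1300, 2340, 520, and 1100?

1300 = 2^2 × 5^2 × 13
2340 = 2^2 × 3^2 × 5 × 13
520 = 2^3 × 5 × 13
1100 = 2^2 × 5^2 × 11
gcd(1300, 2340, 520, 1100) = 2^2 × 5 = 20.

20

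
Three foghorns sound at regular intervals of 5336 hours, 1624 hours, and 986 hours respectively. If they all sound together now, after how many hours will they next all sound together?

634984 hours

We need the least common multiple of the intervals.
5336 = 2^3 × 23 × 29
1624 = 2^3 × 7 × 29
986 = 2 × 17 × 29
LCM(5336, 1624, 986) = 2^3 × 7 × 17 × 23 × 29 = 634984.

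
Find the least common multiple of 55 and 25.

275

55 = 5 × 11
25 = 5^2
LCM(55, 25) = 5^2 × 11 = 275.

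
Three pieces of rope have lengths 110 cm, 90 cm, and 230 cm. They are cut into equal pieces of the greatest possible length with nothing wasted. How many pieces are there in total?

43

Piece length = gcd(110, 90, 230).
110 = 2 × 5 × 11
90 = 2 × 3^2 × 5
230 = 2 × 5 × 23
gcd(110, 90, 230) = 2 × 5 = 10.
Total pieces = 110/10 + 90/10 + 230/10 = 11 + 9 + 23 = 43.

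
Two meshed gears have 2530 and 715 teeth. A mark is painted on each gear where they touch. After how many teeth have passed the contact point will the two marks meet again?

They coincide at every common multiple of the periods; the first is the LCM.
2530 = 2 × 5 × 11 × 23
715 = 5 × 11 × 13
LCM(2530, 715) = 2 × 5 × 11 × 13 × 23 = 32890.

32890 teeth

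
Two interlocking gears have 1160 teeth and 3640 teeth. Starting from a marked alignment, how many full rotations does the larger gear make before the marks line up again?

The first common completion time is the LCM of the periods.
1160 = 2^3 × 5 × 29
3640 = 2^3 × 5 × 7 × 13
LCM(1160, 3640) = 2^3 × 5 × 7 × 13 × 29 = 105560.
Rotations for period 3640: 105560 / 3640 = 29.

29 rotations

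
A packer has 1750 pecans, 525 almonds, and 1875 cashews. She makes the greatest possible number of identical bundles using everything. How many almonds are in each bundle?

Number of bundles = gcd(1750, 525, 1875).
1750 = 2 × 5^3 × 7
525 = 3 × 5^2 × 7
1875 = 3 × 5^4
gcd(1750, 525, 1875) = 5^2 = 25.
almonds per bundle = 525 / 25 = 21.

21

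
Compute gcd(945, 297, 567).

27

945 = 3^3 × 5 × 7
297 = 3^3 × 11
567 = 3^4 × 7
gcd(945, 297, 567) = 3^3 = 27.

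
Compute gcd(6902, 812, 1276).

6902 = 2 × 7 × 17 × 29
812 = 2^2 × 7 × 29
1276 = 2^2 × 11 × 29
gcd(6902, 812, 1276) = 2 × 29 = 58.

58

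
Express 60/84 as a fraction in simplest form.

5/7

60 = 2^2 × 3 × 5
84 = 2^2 × 3 × 7
gcd(60, 84) = 2^2 × 3 = 12.
Divide numerator and denominator by 12: 60/84 = 5/7.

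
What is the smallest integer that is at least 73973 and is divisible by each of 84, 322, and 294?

The integer must be a common multiple of 84, 322, and 294, so a multiple of their LCM.
84 = 2^2 × 3 × 7
322 = 2 × 7 × 23
294 = 2 × 3 × 7^2
LCM(84, 322, 294) = 2^2 × 3 × 7^2 × 23 = 13524.
Smallest multiple of 13524 that is ≥ 73973: ⌈73973/13524⌉ × 13524 = 6 × 13524 = 81144.

81144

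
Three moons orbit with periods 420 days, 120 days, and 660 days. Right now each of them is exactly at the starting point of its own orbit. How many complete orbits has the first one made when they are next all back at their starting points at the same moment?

22 orbits

The first common completion time is the LCM of the periods.
420 = 2^2 × 3 × 5 × 7
120 = 2^3 × 3 × 5
660 = 2^2 × 3 × 5 × 11
LCM(420, 120, 660) = 2^3 × 3 × 5 × 7 × 11 = 9240.
Orbits for period 420: 9240 / 420 = 22.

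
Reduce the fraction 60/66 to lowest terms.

60 = 2^2 × 3 × 5
66 = 2 × 3 × 11
gcd(60, 66) = 2 × 3 = 6.
Divide numerator and denominator by 6: 60/66 = 10/11.

10/11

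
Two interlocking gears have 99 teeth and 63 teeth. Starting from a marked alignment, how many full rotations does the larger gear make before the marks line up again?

They are all back at their starting positions together after one LCM of the periods.
99 = 3^2 × 11
63 = 3^2 × 7
LCM(99, 63) = 3^2 × 7 × 11 = 693.
Rotations for period 99: 693 / 99 = 7.

7 rotations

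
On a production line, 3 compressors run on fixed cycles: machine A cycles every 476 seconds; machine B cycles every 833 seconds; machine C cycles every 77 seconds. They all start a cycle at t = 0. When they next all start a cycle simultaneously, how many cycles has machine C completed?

476 cycles

They are all back at their starting positions together after one LCM of the periods.
476 = 2^2 × 7 × 17
833 = 7^2 × 17
77 = 7 × 11
LCM(476, 833, 77) = 2^2 × 7^2 × 11 × 17 = 36652.
Cycles for period 77: 36652 / 77 = 476.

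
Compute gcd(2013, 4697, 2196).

61

2013 = 3 × 11 × 61
4697 = 7 × 11 × 61
2196 = 2^2 × 3^2 × 61
gcd(2013, 4697, 2196) = 61.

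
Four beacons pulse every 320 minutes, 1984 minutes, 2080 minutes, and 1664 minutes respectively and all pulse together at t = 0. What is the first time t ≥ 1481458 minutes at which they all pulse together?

1547520 minutes

Joint pulses occur at multiples of LCM(320, 1984, 2080, 1664).
320 = 2^6 × 5
1984 = 2^6 × 31
2080 = 2^5 × 5 × 13
1664 = 2^7 × 13
LCM(320, 1984, 2080, 1664) = 2^7 × 5 × 13 × 31 = 257920.
Smallest multiple of 257920 that is ≥ 1481458: ⌈1481458/257920⌉ × 257920 = 6 × 257920 = 1547520.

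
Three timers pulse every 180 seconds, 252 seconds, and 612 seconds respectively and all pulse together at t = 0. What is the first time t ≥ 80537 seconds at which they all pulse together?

85680 seconds

Joint pulses occur at multiples of LCM(180, 252, 612).
180 = 2^2 × 3^2 × 5
252 = 2^2 × 3^2 × 7
612 = 2^2 × 3^2 × 17
LCM(180, 252, 612) = 2^2 × 3^2 × 5 × 7 × 17 = 21420.
Smallest multiple of 21420 that is ≥ 80537: ⌈80537/21420⌉ × 21420 = 4 × 21420 = 85680.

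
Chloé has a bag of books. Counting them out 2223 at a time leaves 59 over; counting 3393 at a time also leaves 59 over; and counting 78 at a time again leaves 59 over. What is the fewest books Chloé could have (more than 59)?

N − 59 must be a common multiple of 2223, 3393, and 78.
2223 = 3^2 × 13 × 19
3393 = 3^2 × 13 × 29
78 = 2 × 3 × 13
LCM(2223, 3393, 78) = 2 × 3^2 × 13 × 19 × 29 = 128934.
Smallest N > 59 is LCM + 59 = 128934 + 59 = 128993.

128993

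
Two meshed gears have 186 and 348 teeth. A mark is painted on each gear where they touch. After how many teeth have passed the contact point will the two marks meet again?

They coincide at every common multiple of the periods; the first is the LCM.
186 = 2 × 3 × 31
348 = 2^2 × 3 × 29
LCM(186, 348) = 2^2 × 3 × 29 × 31 = 10788.

10788 teeth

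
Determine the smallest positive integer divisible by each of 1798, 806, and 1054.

397358

1798 = 2 × 29 × 31
806 = 2 × 13 × 31
1054 = 2 × 17 × 31
LCM(1798, 806, 1054) = 2 × 13 × 17 × 29 × 31 = 397358.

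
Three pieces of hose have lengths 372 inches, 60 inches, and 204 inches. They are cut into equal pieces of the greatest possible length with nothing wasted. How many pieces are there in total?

Piece length = gcd(372, 60, 204).
372 = 2^2 × 3 × 31
60 = 2^2 × 3 × 5
204 = 2^2 × 3 × 17
gcd(372, 60, 204) = 2^2 × 3 = 12.
Total pieces = 372/12 + 60/12 + 204/12 = 31 + 5 + 17 = 53.

53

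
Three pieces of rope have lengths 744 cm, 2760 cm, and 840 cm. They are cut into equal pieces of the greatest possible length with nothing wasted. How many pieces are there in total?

Piece length = gcd(744, 2760, 840).
744 = 2^3 × 3 × 31
2760 = 2^3 × 3 × 5 × 23
840 = 2^3 × 3 × 5 × 7
gcd(744, 2760, 840) = 2^3 × 3 = 24.
Total pieces = 744/24 + 2760/24 + 840/24 = 31 + 115 + 35 = 181.

181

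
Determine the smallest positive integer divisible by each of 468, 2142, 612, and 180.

278460

468 = 2^2 × 3^2 × 13
2142 = 2 × 3^2 × 7 × 17
612 = 2^2 × 3^2 × 17
180 = 2^2 × 3^2 × 5
LCM(468, 2142, 612, 180) = 2^2 × 3^2 × 5 × 7 × 13 × 17 = 278460.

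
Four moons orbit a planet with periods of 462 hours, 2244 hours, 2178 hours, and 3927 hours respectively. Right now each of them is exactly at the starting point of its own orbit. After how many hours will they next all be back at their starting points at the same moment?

We need the least common multiple of the intervals.
462 = 2 × 3 × 7 × 11
2244 = 2^2 × 3 × 11 × 17
2178 = 2 × 3^2 × 11^2
3927 = 3 × 7 × 11 × 17
LCM(462, 2244, 2178, 3927) = 2^2 × 3^2 × 7 × 11^2 × 17 = 518364.

518364 hours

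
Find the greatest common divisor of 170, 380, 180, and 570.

170 = 2 × 5 × 17
380 = 2^2 × 5 × 19
180 = 2^2 × 3^2 × 5
570 = 2 × 3 × 5 × 19
gcd(170, 380, 180, 570) = 2 × 5 = 10.

10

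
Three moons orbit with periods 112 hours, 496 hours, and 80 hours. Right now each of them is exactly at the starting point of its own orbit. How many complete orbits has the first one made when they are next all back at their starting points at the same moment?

They are all back at their starting positions together after one LCM of the periods.
112 = 2^4 × 7
496 = 2^4 × 31
80 = 2^4 × 5
LCM(112, 496, 80) = 2^4 × 5 × 7 × 31 = 17360.
Orbits for period 112: 17360 / 112 = 155.

155 orbits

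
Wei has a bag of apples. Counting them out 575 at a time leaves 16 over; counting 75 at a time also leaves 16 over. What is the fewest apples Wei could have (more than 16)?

1741

N − 16 must be a common multiple of 575 and 75.
575 = 5^2 × 23
75 = 3 × 5^2
LCM(575, 75) = 3 × 5^2 × 23 = 1725.
Smallest N > 16 is LCM + 16 = 1725 + 16 = 1741.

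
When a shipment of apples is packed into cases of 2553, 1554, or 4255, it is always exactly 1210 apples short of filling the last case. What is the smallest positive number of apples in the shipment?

177500

Being 1210 short of a full case of size k means N ≡ −1210 (mod k), i.e. N + 1210 is a multiple of each size.
2553 = 3 × 23 × 37
1554 = 2 × 3 × 7 × 37
4255 = 5 × 23 × 37
LCM(2553, 1554, 4255) = 2 × 3 × 5 × 7 × 23 × 37 = 178710.
Smallest positive N is 178710 − 1210 = 177500.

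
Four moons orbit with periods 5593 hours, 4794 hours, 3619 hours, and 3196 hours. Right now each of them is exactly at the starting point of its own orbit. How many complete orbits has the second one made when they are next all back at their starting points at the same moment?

The first common completion time is the LCM of the periods.
5593 = 7 × 17 × 47
4794 = 2 × 3 × 17 × 47
3619 = 7 × 11 × 47
3196 = 2^2 × 17 × 47
LCM(5593, 4794, 3619, 3196) = 2^2 × 3 × 7 × 11 × 17 × 47 = 738276.
Orbits for period 4794: 738276 / 4794 = 154.

154 orbits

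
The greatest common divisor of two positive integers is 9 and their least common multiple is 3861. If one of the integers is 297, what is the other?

117

For two integers, gcd × lcm = product, so the other is (9 × 3861) / 297 = 34749 / 297 = 117.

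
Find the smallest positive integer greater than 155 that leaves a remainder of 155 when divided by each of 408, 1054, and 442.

N − 155 must be a common multiple of 408, 1054, and 442.
408 = 2^3 × 3 × 17
1054 = 2 × 17 × 31
442 = 2 × 13 × 17
LCM(408, 1054, 442) = 2^3 × 3 × 13 × 17 × 31 = 164424.
Smallest N > 155 is LCM + 155 = 164424 + 155 = 164579.

164579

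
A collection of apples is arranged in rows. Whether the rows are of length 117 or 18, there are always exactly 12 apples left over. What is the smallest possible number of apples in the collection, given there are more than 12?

246

N − 12 must be a common multiple of 117 and 18.
117 = 3^2 × 13
18 = 2 × 3^2
LCM(117, 18) = 2 × 3^2 × 13 = 234.
Smallest N > 12 is LCM + 12 = 234 + 12 = 246.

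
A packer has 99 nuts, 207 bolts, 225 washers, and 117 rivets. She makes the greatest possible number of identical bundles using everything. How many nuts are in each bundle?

Number of bundles = gcd(99, 207, 225, 117).
99 = 3^2 × 11
207 = 3^2 × 23
225 = 3^2 × 5^2
117 = 3^2 × 13
gcd(99, 207, 225, 117) = 3^2 = 9.
nuts per bundle = 99 / 9 = 11.

11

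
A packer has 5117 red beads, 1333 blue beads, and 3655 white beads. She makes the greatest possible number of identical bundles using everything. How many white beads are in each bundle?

85

Number of bundles = gcd(5117, 1333, 3655).
5117 = 7 × 17 × 43
1333 = 31 × 43
3655 = 5 × 17 × 43
gcd(5117, 1333, 3655) = 43.
white beads per bundle = 3655 / 43 = 85.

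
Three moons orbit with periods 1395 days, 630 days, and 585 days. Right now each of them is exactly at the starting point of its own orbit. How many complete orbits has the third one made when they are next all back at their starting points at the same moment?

434 orbits

They are all back at their starting positions together after one LCM of the periods.
1395 = 3^2 × 5 × 31
630 = 2 × 3^2 × 5 × 7
585 = 3^2 × 5 × 13
LCM(1395, 630, 585) = 2 × 3^2 × 5 × 7 × 13 × 31 = 253890.
Orbits for period 585: 253890 / 585 = 434.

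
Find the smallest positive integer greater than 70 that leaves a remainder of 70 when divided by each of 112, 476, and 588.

N − 70 must be a common multiple of 112, 476, and 588.
112 = 2^4 × 7
476 = 2^2 × 7 × 17
588 = 2^2 × 3 × 7^2
LCM(112, 476, 588) = 2^4 × 3 × 7^2 × 17 = 39984.
Smallest N > 70 is LCM + 70 = 39984 + 70 = 40054.

40054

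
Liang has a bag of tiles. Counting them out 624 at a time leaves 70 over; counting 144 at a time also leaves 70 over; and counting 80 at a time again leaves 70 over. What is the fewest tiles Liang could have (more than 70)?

9430

N − 70 must be a common multiple of 624, 144, and 80.
624 = 2^4 × 3 × 13
144 = 2^4 × 3^2
80 = 2^4 × 5
LCM(624, 144, 80) = 2^4 × 3^2 × 5 × 13 = 9360.
Smallest N > 70 is LCM + 70 = 9360 + 70 = 9430.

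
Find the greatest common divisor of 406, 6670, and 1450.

406 = 2 × 7 × 29
6670 = 2 × 5 × 23 × 29
1450 = 2 × 5^2 × 29
gcd(406, 6670, 1450) = 2 × 29 = 58.

58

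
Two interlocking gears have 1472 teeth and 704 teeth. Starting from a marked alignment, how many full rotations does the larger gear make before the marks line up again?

All finish a whole number of cycles simultaneously at t = LCM of the periods.
1472 = 2^6 × 23
704 = 2^6 × 11
LCM(1472, 704) = 2^6 × 11 × 23 = 16192.
Rotations for period 1472: 16192 / 1472 = 11.

11 rotations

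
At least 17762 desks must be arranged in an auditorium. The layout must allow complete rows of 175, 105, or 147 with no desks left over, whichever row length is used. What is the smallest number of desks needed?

The number of desks must be a common multiple of 175, 105, and 147, so a multiple of their LCM.
175 = 5^2 × 7
105 = 3 × 5 × 7
147 = 3 × 7^2
LCM(175, 105, 147) = 3 × 5^2 × 7^2 = 3675.
Smallest multiple of 3675 that is ≥ 17762: ⌈17762/3675⌉ × 3675 = 5 × 3675 = 18375.

18375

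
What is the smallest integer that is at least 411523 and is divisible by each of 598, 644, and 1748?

The integer must be a common multiple of 598, 644, and 1748, so a multiple of their LCM.
598 = 2 × 13 × 23
644 = 2^2 × 7 × 23
1748 = 2^2 × 19 × 23
LCM(598, 644, 1748) = 2^2 × 7 × 13 × 19 × 23 = 159068.
Smallest multiple of 159068 that is ≥ 411523: ⌈411523/159068⌉ × 159068 = 3 × 159068 = 477204.

477204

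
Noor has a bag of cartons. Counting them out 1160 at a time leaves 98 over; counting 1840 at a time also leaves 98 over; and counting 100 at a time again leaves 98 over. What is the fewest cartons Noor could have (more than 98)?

266898

N − 98 must be a common multiple of 1160, 1840, and 100.
1160 = 2^3 × 5 × 29
1840 = 2^4 × 5 × 23
100 = 2^2 × 5^2
LCM(1160, 1840, 100) = 2^4 × 5^2 × 23 × 29 = 266800.
Smallest N > 98 is LCM + 98 = 266800 + 98 = 266898.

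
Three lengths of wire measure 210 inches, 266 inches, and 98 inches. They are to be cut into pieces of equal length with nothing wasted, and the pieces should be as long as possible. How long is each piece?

14 inches

The greatest length dividing all of 210, 266, and 98 is their gcd.
210 = 2 × 3 × 5 × 7
266 = 2 × 7 × 19
98 = 2 × 7^2
gcd(210, 266, 98) = 2 × 7 = 14.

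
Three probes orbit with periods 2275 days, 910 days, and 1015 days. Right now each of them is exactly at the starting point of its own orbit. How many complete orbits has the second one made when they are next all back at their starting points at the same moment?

145 orbits

All finish a whole number of cycles simultaneously at t = LCM of the periods.
2275 = 5^2 × 7 × 13
910 = 2 × 5 × 7 × 13
1015 = 5 × 7 × 29
LCM(2275, 910, 1015) = 2 × 5^2 × 7 × 13 × 29 = 131950.
Orbits for period 910: 131950 / 910 = 145.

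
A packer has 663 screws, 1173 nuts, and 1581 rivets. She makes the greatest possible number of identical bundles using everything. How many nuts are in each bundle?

23

Number of bundles = gcd(663, 1173, 1581).
663 = 3 × 13 × 17
1173 = 3 × 17 × 23
1581 = 3 × 17 × 31
gcd(663, 1173, 1581) = 3 × 17 = 51.
nuts per bundle = 1173 / 51 = 23.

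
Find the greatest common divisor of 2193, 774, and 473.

43

2193 = 3 × 17 × 43
774 = 2 × 3^2 × 43
473 = 11 × 43
gcd(2193, 774, 473) = 43.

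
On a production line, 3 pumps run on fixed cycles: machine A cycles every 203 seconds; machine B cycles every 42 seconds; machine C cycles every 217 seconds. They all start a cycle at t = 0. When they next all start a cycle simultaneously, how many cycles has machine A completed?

186 cycles

The first common completion time is the LCM of the periods.
203 = 7 × 29
42 = 2 × 3 × 7
217 = 7 × 31
LCM(203, 42, 217) = 2 × 3 × 7 × 29 × 31 = 37758.
Cycles for period 203: 37758 / 203 = 186.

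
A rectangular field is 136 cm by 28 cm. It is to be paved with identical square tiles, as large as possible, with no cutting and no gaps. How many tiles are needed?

Tile side = gcd(136, 28).
136 = 2^3 × 17
28 = 2^2 × 7
gcd(136, 28) = 2^2 = 4.
Tiles: (136/4) × (28/4) = 34 × 7 = 238.

238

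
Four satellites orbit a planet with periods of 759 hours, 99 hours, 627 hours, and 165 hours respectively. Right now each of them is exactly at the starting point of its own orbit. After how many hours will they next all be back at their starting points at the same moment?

They coincide at every common multiple of the periods; the first is the LCM.
759 = 3 × 11 × 23
99 = 3^2 × 11
627 = 3 × 11 × 19
165 = 3 × 5 × 11
LCM(759, 99, 627, 165) = 3^2 × 5 × 11 × 19 × 23 = 216315.

216315 hours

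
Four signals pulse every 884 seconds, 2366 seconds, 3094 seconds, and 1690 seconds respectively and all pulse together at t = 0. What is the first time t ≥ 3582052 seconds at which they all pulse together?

3619980 seconds

Joint pulses occur at multiples of LCM(884, 2366, 3094, 1690).
884 = 2^2 × 13 × 17
2366 = 2 × 7 × 13^2
3094 = 2 × 7 × 13 × 17
1690 = 2 × 5 × 13^2
LCM(884, 2366, 3094, 1690) = 2^2 × 5 × 7 × 13^2 × 17 = 402220.
Smallest multiple of 402220 that is ≥ 3582052: ⌈3582052/402220⌉ × 402220 = 9 × 402220 = 3619980.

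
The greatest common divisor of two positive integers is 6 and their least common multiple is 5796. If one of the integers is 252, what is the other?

138

For two integers, gcd × lcm = product, so the other is (6 × 5796) / 252 = 34776 / 252 = 138.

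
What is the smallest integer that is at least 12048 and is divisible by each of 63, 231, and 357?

The integer must be a common multiple of 63, 231, and 357, so a multiple of their LCM.
63 = 3^2 × 7
231 = 3 × 7 × 11
357 = 3 × 7 × 17
LCM(63, 231, 357) = 3^2 × 7 × 11 × 17 = 11781.
Smallest multiple of 11781 that is ≥ 12048: ⌈12048/11781⌉ × 11781 = 2 × 11781 = 23562.

23562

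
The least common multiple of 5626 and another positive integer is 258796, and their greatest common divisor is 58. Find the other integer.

2668

gcd × lcm = product of the two integers, so the other integer is (58 × 258796) / 5626 = 2668.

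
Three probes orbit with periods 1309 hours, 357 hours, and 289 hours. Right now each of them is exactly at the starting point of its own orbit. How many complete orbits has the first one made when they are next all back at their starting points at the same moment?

All finish a whole number of cycles simultaneously at t = LCM of the periods.
1309 = 7 × 11 × 17
357 = 3 × 7 × 17
289 = 17^2
LCM(1309, 357, 289) = 3 × 7 × 11 × 17^2 = 66759.
Orbits for period 1309: 66759 / 1309 = 51.

51 orbits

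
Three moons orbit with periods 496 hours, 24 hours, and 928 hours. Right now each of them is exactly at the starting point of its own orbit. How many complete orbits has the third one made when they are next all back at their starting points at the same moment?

93 orbits

They are all back at their starting positions together after one LCM of the periods.
496 = 2^4 × 31
24 = 2^3 × 3
928 = 2^5 × 29
LCM(496, 24, 928) = 2^5 × 3 × 29 × 31 = 86304.
Orbits for period 928: 86304 / 928 = 93.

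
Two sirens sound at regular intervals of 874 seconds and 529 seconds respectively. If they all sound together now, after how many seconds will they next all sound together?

The first simultaneous occurrence is after LCM of the individual periods.
874 = 2 × 19 × 23
529 = 23^2
LCM(874, 529) = 2 × 19 × 23^2 = 20102.

20102 seconds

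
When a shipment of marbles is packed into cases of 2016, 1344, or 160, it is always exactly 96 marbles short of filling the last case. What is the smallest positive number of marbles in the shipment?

20064

Being 96 short of a full case of size k means N ≡ −96 (mod k), i.e. N + 96 is a multiple of each size.
2016 = 2^5 × 3^2 × 7
1344 = 2^6 × 3 × 7
160 = 2^5 × 5
LCM(2016, 1344, 160) = 2^6 × 3^2 × 5 × 7 = 20160.
Smallest positive N is 20160 − 96 = 20064.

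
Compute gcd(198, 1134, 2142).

18

198 = 2 × 3^2 × 11
1134 = 2 × 3^4 × 7
2142 = 2 × 3^2 × 7 × 17
gcd(198, 1134, 2142) = 2 × 3^2 = 18.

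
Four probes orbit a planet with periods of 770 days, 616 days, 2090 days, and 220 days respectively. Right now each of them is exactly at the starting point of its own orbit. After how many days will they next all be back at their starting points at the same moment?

We need the least common multiple of the intervals.
770 = 2 × 5 × 7 × 11
616 = 2^3 × 7 × 11
2090 = 2 × 5 × 11 × 19
220 = 2^2 × 5 × 11
LCM(770, 616, 2090, 220) = 2^3 × 5 × 7 × 11 × 19 = 58520.

58520 days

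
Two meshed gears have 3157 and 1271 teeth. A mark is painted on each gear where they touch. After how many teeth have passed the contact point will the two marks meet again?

We need the least common multiple of the intervals.
3157 = 7 × 11 × 41
1271 = 31 × 41
LCM(3157, 1271) = 7 × 11 × 31 × 41 = 97867.

97867 teeth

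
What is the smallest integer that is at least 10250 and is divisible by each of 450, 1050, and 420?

The integer must be a common multiple of 450, 1050, and 420, so a multiple of their LCM.
450 = 2 × 3^2 × 5^2
1050 = 2 × 3 × 5^2 × 7
420 = 2^2 × 3 × 5 × 7
LCM(450, 1050, 420) = 2^2 × 3^2 × 5^2 × 7 = 6300.
Smallest multiple of 6300 that is ≥ 10250: ⌈10250/6300⌉ × 6300 = 2 × 6300 = 12600.

12600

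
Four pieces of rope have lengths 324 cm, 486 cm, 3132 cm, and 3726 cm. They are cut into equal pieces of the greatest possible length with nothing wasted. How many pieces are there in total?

142

Piece length = gcd(324, 486, 3132, 3726).
324 = 2^2 × 3^4
486 = 2 × 3^5
3132 = 2^2 × 3^3 × 29
3726 = 2 × 3^4 × 23
gcd(324, 486, 3132, 3726) = 2 × 3^3 = 54.
Total pieces = 324/54 + 486/54 + 3132/54 + 3726/54 = 6 + 9 + 58 + 69 = 142.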